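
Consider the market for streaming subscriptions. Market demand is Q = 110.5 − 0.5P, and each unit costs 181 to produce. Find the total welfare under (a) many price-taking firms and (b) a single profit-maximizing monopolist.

Competition: TS = 400; Monopoly: TS = 300

Inverting demand: P = 221 − 2Q.
Competitive firms price at marginal cost: P = 181, giving Q = 20.
CS = ½·(221 − 181)·20 = 400; PS = (181 − 181)·20 = 0; TS = 400.
The monopolist equates marginal revenue to marginal cost: 221 − 4Q = 181, so Q = 10. From demand, P = 201.
CS = ½·(221 − 201)·10 = 100; PS = (201 − 181)·10 = 200; TS = 300.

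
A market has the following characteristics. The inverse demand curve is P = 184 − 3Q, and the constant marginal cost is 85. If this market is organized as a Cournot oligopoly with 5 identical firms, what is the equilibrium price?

Cournot with 5 identical firms: the symmetric best-response condition is 184 − 18q = 85. Each firm produces q = 5.5, total output Q = 27.5, price P = 101.5.

P = 101.5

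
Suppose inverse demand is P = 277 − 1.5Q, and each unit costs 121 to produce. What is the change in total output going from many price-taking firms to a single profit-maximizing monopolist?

Q falls by 52

Perfect competition: P = MC = 121, so 277 − 1.5Q = 121 and Q = 104.
The monopolist equates marginal revenue to marginal cost: 277 − 3Q = 121, so Q = 52. From demand, P = 199.
Change in total output: 52 − 104 = −52.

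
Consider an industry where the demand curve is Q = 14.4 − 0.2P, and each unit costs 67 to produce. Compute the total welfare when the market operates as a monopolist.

TS = 1.875

Inverting demand: P = 72 − 5Q.
The monopolist equates marginal revenue to marginal cost: 72 − 10Q = 67, so Q = 0.5. From demand, P = 69.5.
CS = ½·(72 − 69.5)·0.5 = 0.625; PS = (69.5 − 67)·0.5 = 1.25; TS = 1.875.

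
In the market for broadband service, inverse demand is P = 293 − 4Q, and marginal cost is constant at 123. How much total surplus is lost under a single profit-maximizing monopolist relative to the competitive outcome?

Under competition P = MC = 123, so Q = (293 − 123)/4 = 42.5.
A monopolist chooses Q where MR = MC. MR = 293 − 8Q; setting this equal to 123 gives Q = 21.25 and P = 208.
DWL is the triangle between Q = 21.25 and Q = 42.5: ½·(42.5 − 21.25)·(208 − 123) = 903.125.

DWL = 903.125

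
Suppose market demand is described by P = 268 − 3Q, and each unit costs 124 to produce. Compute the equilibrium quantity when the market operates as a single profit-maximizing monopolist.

The monopolist equates marginal revenue to marginal cost: 268 − 6Q = 124, so Q = 24. From demand, P = 196.

Q = 24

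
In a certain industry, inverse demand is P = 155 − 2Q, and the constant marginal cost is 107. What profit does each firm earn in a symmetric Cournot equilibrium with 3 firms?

π_i = 72

In a 3-firm Cournot equilibrium, symmetry and the first-order condition give q = (155 − 107)/(8) = 6. So Q = 18 and P = 119.
Each firm's profit = (119 − 107)·6 = 72.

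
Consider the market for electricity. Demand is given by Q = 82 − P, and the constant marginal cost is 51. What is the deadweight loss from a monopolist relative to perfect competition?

Inverting demand: P = 82 − Q.
Perfect competition: P = MC = 51, so 82 − Q = 51 and Q = 31.
Monopoly sets MR = MC: 82 − 2Q = 51 ⇒ Q = 15.5, P = 82 − 15.5 = 66.5.
DWL is the triangle between Q = 15.5 and Q = 31: ½·(31 − 15.5)·(66.5 − 51) = 120.125.

DWL = 120.125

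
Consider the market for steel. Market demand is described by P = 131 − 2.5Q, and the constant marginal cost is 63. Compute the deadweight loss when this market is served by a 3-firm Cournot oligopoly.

Competitive firms price at marginal cost: P = 63, giving Q = 27.2.
With 3 symmetric Cournot firms, each firm's FOC gives 131 − 10q = 63, so q = 6.8, Q = 3·6.8 = 20.4, and P = 80.
DWL is the triangle between Q = 20.4 and Q = 27.2: ½·(27.2 − 20.4)·(80 − 63) = 57.8.

DWL = 57.8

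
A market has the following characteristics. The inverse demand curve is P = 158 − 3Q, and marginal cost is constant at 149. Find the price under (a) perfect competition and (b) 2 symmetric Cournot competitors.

Competition: P = 149; Cournot: P = 152

Competitive firms price at marginal cost: P = 149, giving Q = 3.
With 2 symmetric Cournot firms, each firm's FOC gives 158 − 9q = 149, so q = 1, Q = 2·1 = 2, and P = 152.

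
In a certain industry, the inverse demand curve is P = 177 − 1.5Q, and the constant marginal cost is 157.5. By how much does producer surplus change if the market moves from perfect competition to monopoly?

Perfect competition: P = MC = 157.5, so 177 − 1.5Q = 157.5 and Q = 13.
PS = (157.5 − 157.5)·13 = 0.
The monopolist equates marginal revenue to marginal cost: 177 − 3Q = 157.5, so Q = 6.5. From demand, P = 167.25.
PS = (167.25 − 157.5)·6.5 = 63.375.
Change in producer surplus: 63.375 − 0 = 63.375.

PS rises by 63.375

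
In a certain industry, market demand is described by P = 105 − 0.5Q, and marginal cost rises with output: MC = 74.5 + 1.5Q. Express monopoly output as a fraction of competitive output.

Q_m/Q_c = 0.8

The monopolist equates marginal revenue to marginal cost: 105 − Q = 74.5 + 1.5Q, so Q = 12.2. From demand, P = 98.9.
Under competition P = MC: 105 − 0.5Q = 74.5 + 1.5Q ⇒ Q = 15.25, P = 97.375.
Ratio Q_m/Q_c = 12.2/15.25 = 0.8.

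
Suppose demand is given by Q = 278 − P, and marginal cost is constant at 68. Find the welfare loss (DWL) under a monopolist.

Inverting demand: P = 278 − Q.
Perfect competition: P = MC = 68, so 278 − Q = 68 and Q = 210.
A monopolist chooses Q where MR = MC. MR = 278 − 2Q; setting this equal to 68 gives Q = 105 and P = 173.
DWL is the triangle between Q = 105 and Q = 210: ½·(210 − 105)·(173 − 68) = 5512.5.

DWL = 5512.5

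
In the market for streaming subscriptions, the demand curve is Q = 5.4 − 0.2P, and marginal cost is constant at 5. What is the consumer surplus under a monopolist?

Inverting demand: P = 27 − 5Q.
The monopolist equates marginal revenue to marginal cost: 27 − 10Q = 5, so Q = 2.2. From demand, P = 16.
CS = ½·(27 − 16)·2.2 = 12.1.

CS = 12.1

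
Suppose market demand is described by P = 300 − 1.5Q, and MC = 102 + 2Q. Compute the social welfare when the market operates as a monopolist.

TS = 5096.52

A monopolist chooses Q where MR = MC. MR = 300 − 3Q; setting this equal to 102 + 2Q gives Q = 39.6 and P = 240.6.
CS = ½·(300 − 240.6)·39.6 = 1176.12; PS = (240.6·39.6 − 102·39.6 − ½·2·39.6²) = 3920.4; TS = 5096.52.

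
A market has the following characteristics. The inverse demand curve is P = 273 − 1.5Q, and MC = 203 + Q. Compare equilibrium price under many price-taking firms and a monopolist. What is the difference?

P rises by 15.75

Under competition P = MC: 273 − 1.5Q = 203 + Q ⇒ Q = 28, P = 231.
The monopolist equates marginal revenue to marginal cost: 273 − 3Q = 203 + Q, so Q = 17.5. From demand, P = 246.75.
Change in equilibrium price: 246.75 − 231 = 15.75.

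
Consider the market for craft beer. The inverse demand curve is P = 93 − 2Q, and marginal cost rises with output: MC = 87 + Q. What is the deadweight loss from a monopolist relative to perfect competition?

Competitive equilibrium sets price equal to marginal cost: 93 − 2Q = 87 + Q, so Q = 2 and P = 89.
The monopolist equates marginal revenue to marginal cost: 93 − 4Q = 87 + Q, so Q = 1.2. From demand, P = 90.6.
CS = ½·(93 − 89)·2 = 4; PS = (89·2 − 87·2 − ½·1·2²) = 2; TS = 6.
CS = ½·(93 − 90.6)·1.2 = 1.44; PS = (90.6·1.2 − 87·1.2 − ½·1·1.2²) = 3.6; TS = 5.04.
DWL = 6 − 5.04 = 0.96.

DWL = 0.96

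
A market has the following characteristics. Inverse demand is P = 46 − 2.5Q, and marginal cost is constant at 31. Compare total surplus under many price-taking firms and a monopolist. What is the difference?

Perfect competition: P = MC = 31, so 46 − 2.5Q = 31 and Q = 6.
CS = ½·(46 − 31)·6 = 45; PS = (31 − 31)·6 = 0; TS = 45.
A monopolist chooses Q where MR = MC. MR = 46 − 5Q; setting this equal to 31 gives Q = 3 and P = 38.5.
CS = ½·(46 − 38.5)·3 = 11.25; PS = (38.5 − 31)·3 = 22.5; TS = 33.75.
Change in total surplus: 33.75 − 45 = −11.25.

Total surplus falls by 11.25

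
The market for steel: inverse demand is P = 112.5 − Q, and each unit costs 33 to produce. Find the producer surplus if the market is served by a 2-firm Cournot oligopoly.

With 2 symmetric Cournot firms, each firm's FOC gives 112.5 − 3q = 33, so q = 26.5, Q = 2·26.5 = 53, and P = 59.5.
PS = (59.5 − 33)·53 = 1404.5.

PS = 1404.5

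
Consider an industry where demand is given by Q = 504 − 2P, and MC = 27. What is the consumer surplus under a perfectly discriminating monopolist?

CS = 0

Inverting demand: P = 252 − 0.5Q.
With perfect price discrimination, output is the efficient level Q = 450 (where demand meets MC), but every buyer pays their willingness to pay: CS = 0 and PS = total surplus.
CS = 0.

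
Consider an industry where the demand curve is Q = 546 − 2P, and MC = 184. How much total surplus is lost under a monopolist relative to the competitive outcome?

DWL = 1980.25

Inverting demand: P = 273 − 0.5Q.
Under competition P = MC = 184, so Q = (273 − 184)/0.5 = 178.
A monopolist chooses Q where MR = MC. MR = 273 − Q; setting this equal to 184 gives Q = 89 and P = 228.5.
DWL is the triangle between Q = 89 and Q = 178: ½·(178 − 89)·(228.5 − 184) = 1980.25.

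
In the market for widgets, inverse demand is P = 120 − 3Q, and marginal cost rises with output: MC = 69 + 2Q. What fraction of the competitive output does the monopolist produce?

Monopoly sets MR = MC: 120 − 6Q = 69 + 2Q ⇒ Q = 6.375, P = 120 − 3·6.375 = 100.875.
Under competition P = MC: 120 − 3Q = 69 + 2Q ⇒ Q = 10.2, P = 89.4.
Ratio Q_m/Q_c = 6.375/10.2 = 0.625.

Q_m/Q_c = 0.625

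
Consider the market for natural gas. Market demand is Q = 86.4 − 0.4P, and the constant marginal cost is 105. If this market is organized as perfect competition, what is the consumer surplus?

CS = 2464.2

Inverting demand: P = 216 − 2.5Q.
Under competition P = MC = 105, so Q = (216 − 105)/2.5 = 44.4.
CS = ½·(216 − 105)·44.4 = 2464.2.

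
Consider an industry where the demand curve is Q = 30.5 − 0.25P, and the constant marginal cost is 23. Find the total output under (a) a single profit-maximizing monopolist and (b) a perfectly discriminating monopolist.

Monopoly: Q = 12.375; Perfect PD: Q = 24.75

Inverting demand: P = 122 − 4Q.
A monopolist chooses Q where MR = MC. MR = 122 − 8Q; setting this equal to 23 gives Q = 12.375 and P = 72.5.
A perfectly discriminating monopolist sells every unit with P(Q) ≥ MC(Q), so output equals the competitive quantity Q = 24.75. Each buyer pays their reservation price, so CS = 0 and the firm captures all surplus.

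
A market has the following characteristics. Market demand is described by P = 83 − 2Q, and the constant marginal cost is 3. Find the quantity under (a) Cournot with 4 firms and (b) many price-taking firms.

Cournot: Q = 32; Competition: Q = 40

In a 4-firm Cournot equilibrium, symmetry and the first-order condition give q = (83 − 3)/(10) = 8. So Q = 32 and P = 19.
Competitive firms price at marginal cost: P = 3, giving Q = 40.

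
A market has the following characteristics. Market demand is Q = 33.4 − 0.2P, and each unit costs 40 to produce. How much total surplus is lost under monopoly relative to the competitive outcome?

Inverting demand: P = 167 − 5Q.
Under competition P = MC = 40, so Q = (167 − 40)/5 = 25.4.
The monopolist equates marginal revenue to marginal cost: 167 − 10Q = 40, so Q = 12.7. From demand, P = 103.5.
DWL is the triangle between Q = 12.7 and Q = 25.4: ½·(25.4 − 12.7)·(103.5 − 40) = 403.225.

DWL = 403.225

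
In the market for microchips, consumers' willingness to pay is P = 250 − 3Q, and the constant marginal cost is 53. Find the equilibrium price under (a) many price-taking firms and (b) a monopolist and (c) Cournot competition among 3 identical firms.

Competition: P = 53; Monopoly: P = 151.5; Cournot: P = 102.25

Perfect competition: P = MC = 53, so 250 − 3Q = 53 and Q = 197/3.
Monopoly sets MR = MC: 250 − 6Q = 53 ⇒ Q = 197/6, P = 250 − 3·197/6 = 151.5.
Cournot with 3 identical firms: the symmetric best-response condition is 250 − 12q = 53. Each firm produces q = 197/12, total output Q = 49.25, price P = 102.25.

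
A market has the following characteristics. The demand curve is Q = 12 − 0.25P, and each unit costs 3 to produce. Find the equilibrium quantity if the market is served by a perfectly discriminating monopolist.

Q = 11.25

Inverting demand: P = 48 − 4Q.
With perfect price discrimination, output is the efficient level Q = 11.25 (where demand meets MC), but every buyer pays their willingness to pay: CS = 0 and PS = total surplus.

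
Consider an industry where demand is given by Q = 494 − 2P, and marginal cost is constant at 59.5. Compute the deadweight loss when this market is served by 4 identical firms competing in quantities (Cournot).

DWL = 1406.25

Inverting demand: P = 247 − 0.5Q.
Perfect competition: P = MC = 59.5, so 247 − 0.5Q = 59.5 and Q = 375.
Cournot with 4 identical firms: the symmetric best-response condition is 247 − 2.5q = 59.5. Each firm produces q = 75, total output Q = 300, price P = 97.
DWL is the triangle between Q = 300 and Q = 375: ½·(375 − 300)·(97 − 59.5) = 1406.25.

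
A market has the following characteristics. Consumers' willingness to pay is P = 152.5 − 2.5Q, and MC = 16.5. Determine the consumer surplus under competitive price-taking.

Under competition P = MC = 16.5, so Q = (152.5 − 16.5)/2.5 = 54.4.
CS = ½·(152.5 − 16.5)·54.4 = 3699.2.

CS = 3699.2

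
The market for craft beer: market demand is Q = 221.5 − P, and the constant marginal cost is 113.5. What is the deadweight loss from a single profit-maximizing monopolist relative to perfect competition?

Inverting demand: P = 221.5 − Q.
Competitive firms price at marginal cost: P = 113.5, giving Q = 108.
The monopolist equates marginal revenue to marginal cost: 221.5 − 2Q = 113.5, so Q = 54. From demand, P = 167.5.
DWL is the triangle between Q = 54 and Q = 108: ½·(108 − 54)·(167.5 − 113.5) = 1458.

DWL = 1458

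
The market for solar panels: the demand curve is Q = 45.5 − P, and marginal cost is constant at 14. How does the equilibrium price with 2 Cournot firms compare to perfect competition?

Inverting demand: P = 45.5 − Q.
With 2 symmetric Cournot firms, each firm's FOC gives 45.5 − 3q = 14, so q = 10.5, Q = 2·10.5 = 21, and P = 24.5.
Perfect competition: P = MC = 14, so 45.5 − Q = 14 and Q = 31.5.

Cournot: P = 24.5; Competition: P = 14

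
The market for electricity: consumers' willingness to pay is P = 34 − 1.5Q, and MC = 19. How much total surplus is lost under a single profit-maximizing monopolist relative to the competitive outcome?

DWL = 18.75

Under competition P = MC = 19, so Q = (34 − 19)/1.5 = 10.
The monopolist equates marginal revenue to marginal cost: 34 − 3Q = 19, so Q = 5. From demand, P = 26.5.
DWL is the triangle between Q = 5 and Q = 10: ½·(10 − 5)·(26.5 − 19) = 18.75.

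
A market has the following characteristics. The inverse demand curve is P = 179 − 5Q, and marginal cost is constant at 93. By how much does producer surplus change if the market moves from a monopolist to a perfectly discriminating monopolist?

A monopolist chooses Q where MR = MC. MR = 179 − 10Q; setting this equal to 93 gives Q = 8.6 and P = 136.
PS = (136 − 93)·8.6 = 369.8.
Under first-degree price discrimination the firm charges each unit its demand price and produces up to where P = MC, i.e. Q = 17.2. Consumer surplus is zero; producer surplus equals total surplus.
PS = ½·(179 − 93)·17.2 = 739.6.
Change in producer surplus: 739.6 − 369.8 = 369.8.

PS rises by 369.8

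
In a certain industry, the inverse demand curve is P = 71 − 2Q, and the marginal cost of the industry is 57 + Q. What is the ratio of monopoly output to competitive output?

The monopolist equates marginal revenue to marginal cost: 71 − 4Q = 57 + Q, so Q = 2.8. From demand, P = 65.4.
Competitive equilibrium sets price equal to marginal cost: 71 − 2Q = 57 + Q, so Q = 14/3 and P = 185/3.
Ratio Q_m/Q_c = 2.8/(14/3) = 0.6.

Q_m/Q_c = 0.6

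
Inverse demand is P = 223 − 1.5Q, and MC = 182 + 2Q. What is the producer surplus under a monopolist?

PS = 168.1

Monopoly sets MR = MC: 223 − 3Q = 182 + 2Q ⇒ Q = 8.2, P = 223 − 1.5·8.2 = 210.7.
PS = P·Q − VC(Q) = 210.7·8.2 − (182·8.2 + ½·2·8.2²) = 168.1.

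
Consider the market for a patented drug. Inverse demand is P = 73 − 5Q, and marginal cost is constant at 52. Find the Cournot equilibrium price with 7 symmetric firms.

P = 54.625

Cournot with 7 identical firms: the symmetric best-response condition is 73 − 40q = 52. Each firm produces q = 0.525, total output Q = 3.675, price P = 54.625.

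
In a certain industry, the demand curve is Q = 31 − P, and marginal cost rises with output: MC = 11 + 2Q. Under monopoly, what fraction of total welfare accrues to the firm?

PS/TS = 0.8

Inverting demand: P = 31 − Q.
A monopolist chooses Q where MR = MC. MR = 31 − 2Q; setting this equal to 11 + 2Q gives Q = 5 and P = 26.
CS = ½·(31 − 26)·5 = 12.5.
PS = P·Q − VC(Q) = 26·5 − (11·5 + ½·2·5²) = 50.
Share captured = PS/TS = 50/62.5 = 0.8.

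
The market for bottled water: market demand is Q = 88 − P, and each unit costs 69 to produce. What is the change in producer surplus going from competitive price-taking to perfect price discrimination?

Producer surplus rises by 180.5

Inverting demand: P = 88 − Q.
Perfect competition: P = MC = 69, so 88 − Q = 69 and Q = 19.
PS = (69 − 69)·19 = 0.
With perfect price discrimination, output is the efficient level Q = 19 (where demand meets MC), but every buyer pays their willingness to pay: CS = 0 and PS = total surplus.
PS = ½·(88 − 69)·19 = 180.5.
Change in producer surplus: 180.5 − 0 = 180.5.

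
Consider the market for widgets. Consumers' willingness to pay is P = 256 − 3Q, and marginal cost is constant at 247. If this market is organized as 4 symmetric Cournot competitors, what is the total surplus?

TS = 12.96

In a 4-firm Cournot equilibrium, symmetry and the first-order condition give q = (256 − 247)/(15) = 0.6. So Q = 2.4 and P = 248.8.
CS = ½·(256 − 248.8)·2.4 = 8.64; PS = (248.8 − 247)·2.4 = 4.32; TS = 12.96.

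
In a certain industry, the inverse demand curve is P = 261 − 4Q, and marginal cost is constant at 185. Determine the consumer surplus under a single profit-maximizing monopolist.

CS = 180.5

Monopoly sets MR = MC: 261 − 8Q = 185 ⇒ Q = 9.5, P = 261 − 4·9.5 = 223.
CS = ½·(261 − 223)·9.5 = 180.5.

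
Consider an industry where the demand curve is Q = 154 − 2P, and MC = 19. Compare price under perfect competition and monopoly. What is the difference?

Inverting demand: P = 77 − 0.5Q.
Perfect competition: P = MC = 19, so 77 − 0.5Q = 19 and Q = 116.
Monopoly sets MR = MC: 77 − Q = 19 ⇒ Q = 58, P = 77 − 0.5·58 = 48.
Change in price: 48 − 19 = 29.

P rises by 29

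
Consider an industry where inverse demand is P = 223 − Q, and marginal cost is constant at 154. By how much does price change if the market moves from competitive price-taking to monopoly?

P rises by 34.5

Competitive firms price at marginal cost: P = 154, giving Q = 69.
A monopolist chooses Q where MR = MC. MR = 223 − 2Q; setting this equal to 154 gives Q = 34.5 and P = 188.5.
Change in price: 188.5 − 154 = 34.5.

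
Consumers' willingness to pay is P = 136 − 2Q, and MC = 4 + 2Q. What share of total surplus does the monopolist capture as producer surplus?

PS/TS = 0.75

Monopoly sets MR = MC: 136 − 4Q = 4 + 2Q ⇒ Q = 22, P = 136 − 2·22 = 92.
CS = ½·(136 − 92)·22 = 484.
PS = P·Q − VC(Q) = 92·22 − (4·22 + ½·2·22²) = 1452.
Share captured = PS/TS = 1452/1936 = 0.75.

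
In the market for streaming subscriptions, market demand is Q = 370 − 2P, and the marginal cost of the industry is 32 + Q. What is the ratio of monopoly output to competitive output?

Q_m/Q_c = 0.75

Inverting demand: P = 185 − 0.5Q.
The monopolist equates marginal revenue to marginal cost: 185 − Q = 32 + Q, so Q = 76.5. From demand, P = 146.75.
Under competition P = MC: 185 − 0.5Q = 32 + Q ⇒ Q = 102, P = 134.
Ratio Q_m/Q_c = 76.5/102 = 0.75.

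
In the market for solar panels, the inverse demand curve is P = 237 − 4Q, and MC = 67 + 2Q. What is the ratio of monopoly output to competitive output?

The monopolist equates marginal revenue to marginal cost: 237 − 8Q = 67 + 2Q, so Q = 17. From demand, P = 169.
Competitive equilibrium sets price equal to marginal cost: 237 − 4Q = 67 + 2Q, so Q = 85/3 and P = 371/3.
Ratio Q_m/Q_c = 17/(85/3) = 0.6.

Q_m/Q_c = 0.6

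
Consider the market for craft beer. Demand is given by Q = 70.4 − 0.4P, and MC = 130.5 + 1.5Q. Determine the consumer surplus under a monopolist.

CS = 61.25

Inverting demand: P = 176 − 2.5Q.
The monopolist equates marginal revenue to marginal cost: 176 − 5Q = 130.5 + 1.5Q, so Q = 7. From demand, P = 158.5.
CS = ½·(176 − 158.5)·7 = 61.25.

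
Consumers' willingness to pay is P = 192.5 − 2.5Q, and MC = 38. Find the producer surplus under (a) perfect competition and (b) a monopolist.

Competitive firms price at marginal cost: P = 38, giving Q = 61.8.
PS = (38 − 38)·61.8 = 0.
Monopoly sets MR = MC: 192.5 − 5Q = 38 ⇒ Q = 30.9, P = 192.5 − 2.5·30.9 = 115.25.
PS = (115.25 − 38)·30.9 = 2387.025.

Competition: PS = 0; Monopoly: PS = 2387.025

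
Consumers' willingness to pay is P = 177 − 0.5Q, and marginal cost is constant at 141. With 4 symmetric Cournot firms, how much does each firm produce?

In a 4-firm Cournot equilibrium, symmetry and the first-order condition give q = (177 − 141)/(2.5) = 14.4. So Q = 57.6 and P = 148.2.

q_i = 14.4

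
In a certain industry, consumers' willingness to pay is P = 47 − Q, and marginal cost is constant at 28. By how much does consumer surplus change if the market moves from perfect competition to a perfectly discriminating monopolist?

Competitive firms price at marginal cost: P = 28, giving Q = 19.
CS = ½·(47 − 28)·19 = 180.5.
Under first-degree price discrimination the firm charges each unit its demand price and produces up to where P = MC, i.e. Q = 19. Consumer surplus is zero; producer surplus equals total surplus.
CS = 0.
Change in consumer surplus: 0 − 180.5 = −180.5.

Consumer surplus falls by 180.5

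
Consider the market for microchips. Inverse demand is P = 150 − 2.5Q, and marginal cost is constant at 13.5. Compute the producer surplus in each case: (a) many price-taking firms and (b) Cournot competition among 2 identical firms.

Competition: PS = 0; Cournot: PS = 1656.2

Perfect competition: P = MC = 13.5, so 150 − 2.5Q = 13.5 and Q = 54.6.
PS = (13.5 − 13.5)·54.6 = 0.
With 2 symmetric Cournot firms, each firm's FOC gives 150 − 7.5q = 13.5, so q = 18.2, Q = 2·18.2 = 36.4, and P = 59.
PS = (59 − 13.5)·36.4 = 1656.2.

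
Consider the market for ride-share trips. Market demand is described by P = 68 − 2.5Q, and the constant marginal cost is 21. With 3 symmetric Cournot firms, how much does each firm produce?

q_i = 4.7

Cournot with 3 identical firms: the symmetric best-response condition is 68 − 10q = 21. Each firm produces q = 4.7, total output Q = 14.1, price P = 32.75.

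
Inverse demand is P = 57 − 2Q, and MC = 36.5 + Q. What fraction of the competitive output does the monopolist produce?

Q_m/Q_c = 0.6

Monopoly sets MR = MC: 57 − 4Q = 36.5 + Q ⇒ Q = 4.1, P = 57 − 2·4.1 = 48.8.
Under competition P = MC: 57 − 2Q = 36.5 + Q ⇒ Q = 41/6, P = 130/3.
Ratio Q_m/Q_c = 4.1/(41/6) = 0.6.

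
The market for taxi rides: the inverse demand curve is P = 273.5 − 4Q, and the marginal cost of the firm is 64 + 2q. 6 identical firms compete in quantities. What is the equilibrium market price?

P = 105.9

With 6 symmetric Cournot firms, each firm's FOC gives 273.5 − 28q = 64 + 2q, so q = 419/60, Q = 6·419/60 = 41.9, and P = 105.9.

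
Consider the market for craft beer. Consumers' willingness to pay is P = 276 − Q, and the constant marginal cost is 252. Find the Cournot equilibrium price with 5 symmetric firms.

Cournot with 5 identical firms: the symmetric best-response condition is 276 − 6q = 252. Each firm produces q = 4, total output Q = 20, price P = 256.

P = 256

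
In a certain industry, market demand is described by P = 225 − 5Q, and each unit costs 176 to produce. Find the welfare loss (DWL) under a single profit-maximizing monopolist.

Competitive firms price at marginal cost: P = 176, giving Q = 9.8.
Monopoly sets MR = MC: 225 − 10Q = 176 ⇒ Q = 4.9, P = 225 − 5·4.9 = 200.5.
DWL is the triangle between Q = 4.9 and Q = 9.8: ½·(9.8 − 4.9)·(200.5 − 176) = 60.025.

DWL = 60.025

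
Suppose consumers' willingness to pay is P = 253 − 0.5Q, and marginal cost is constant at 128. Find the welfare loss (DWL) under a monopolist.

DWL = 3906.25

Under competition P = MC = 128, so Q = (253 − 128)/0.5 = 250.
Monopoly sets MR = MC: 253 − Q = 128 ⇒ Q = 125, P = 253 − 0.5·125 = 190.5.
DWL is the triangle between Q = 125 and Q = 250: ½·(250 − 125)·(190.5 − 128) = 3906.25.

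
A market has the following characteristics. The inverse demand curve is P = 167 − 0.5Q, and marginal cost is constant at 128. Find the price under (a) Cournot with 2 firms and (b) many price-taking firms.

Cournot: P = 141; Competition: P = 128

With 2 symmetric Cournot firms, each firm's FOC gives 167 − 1.5q = 128, so q = 26, Q = 2·26 = 52, and P = 141.
Perfect competition: P = MC = 128, so 167 − 0.5Q = 128 and Q = 78.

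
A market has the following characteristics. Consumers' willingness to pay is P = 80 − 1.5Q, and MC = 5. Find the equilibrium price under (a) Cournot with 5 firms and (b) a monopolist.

Cournot: P = 17.5; Monopoly: P = 42.5

With 5 symmetric Cournot firms, each firm's FOC gives 80 − 9q = 5, so q = 25/3, Q = 5·25/3 = 125/3, and P = 17.5.
The monopolist equates marginal revenue to marginal cost: 80 − 3Q = 5, so Q = 25. From demand, P = 42.5.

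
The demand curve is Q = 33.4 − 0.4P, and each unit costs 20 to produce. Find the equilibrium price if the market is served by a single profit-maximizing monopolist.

P = 51.75

Inverting demand: P = 83.5 − 2.5Q.
A monopolist chooses Q where MR = MC. MR = 83.5 − 5Q; setting this equal to 20 gives Q = 12.7 and P = 51.75.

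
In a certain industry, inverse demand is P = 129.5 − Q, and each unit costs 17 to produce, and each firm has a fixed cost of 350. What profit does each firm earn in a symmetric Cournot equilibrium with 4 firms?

In a 4-firm Cournot equilibrium, symmetry and the first-order condition give q = (129.5 − 17)/(5) = 22.5. So Q = 90 and P = 39.5.
Each firm's profit = (39.5 − 17)·22.5 − 350 = 156.25.

π_i = 156.25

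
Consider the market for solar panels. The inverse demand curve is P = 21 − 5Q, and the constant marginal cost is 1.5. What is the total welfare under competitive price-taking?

Competitive firms price at marginal cost: P = 1.5, giving Q = 3.9.
CS = ½·(21 − 1.5)·3.9 = 38.025; PS = (1.5 − 1.5)·3.9 = 0; TS = 38.025.

TS = 38.025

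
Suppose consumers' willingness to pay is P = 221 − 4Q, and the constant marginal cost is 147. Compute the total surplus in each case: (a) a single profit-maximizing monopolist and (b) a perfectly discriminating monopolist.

A monopolist chooses Q where MR = MC. MR = 221 − 8Q; setting this equal to 147 gives Q = 9.25 and P = 184.
CS = ½·(221 − 184)·9.25 = 171.125; PS = (184 − 147)·9.25 = 342.25; TS = 513.375.
A perfectly discriminating monopolist sells every unit with P(Q) ≥ MC(Q), so output equals the competitive quantity Q = 18.5. Each buyer pays their reservation price, so CS = 0 and the firm captures all surplus.
TS = 684.5 (equal to competitive TS).

Monopoly: TS = 513.375; Perfect PD: TS = 684.5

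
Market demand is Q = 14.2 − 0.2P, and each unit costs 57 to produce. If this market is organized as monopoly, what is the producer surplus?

Inverting demand: P = 71 − 5Q.
A monopolist chooses Q where MR = MC. MR = 71 − 10Q; setting this equal to 57 gives Q = 1.4 and P = 64.
PS = (64 − 57)·1.4 = 9.8.

PS = 9.8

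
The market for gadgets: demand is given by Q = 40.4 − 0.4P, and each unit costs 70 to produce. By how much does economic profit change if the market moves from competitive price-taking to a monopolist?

Inverting demand: P = 101 − 2.5Q.
Perfect competition: P = MC = 70, so 101 − 2.5Q = 70 and Q = 12.4.
Profit = (70 − 70)·12.4 = 0.
A monopolist chooses Q where MR = MC. MR = 101 − 5Q; setting this equal to 70 gives Q = 6.2 and P = 85.5.
Profit = (85.5 − 70)·6.2 = 96.1.
Change in economic profit: 96.1 − 0 = 96.1.

Economic profit rises by 96.1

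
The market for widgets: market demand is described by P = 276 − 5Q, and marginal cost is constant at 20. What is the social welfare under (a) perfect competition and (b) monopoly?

Perfect competition: P = MC = 20, so 276 − 5Q = 20 and Q = 51.2.
CS = ½·(276 − 20)·51.2 = 6553.6; PS = (20 − 20)·51.2 = 0; TS = 6553.6.
Monopoly sets MR = MC: 276 − 10Q = 20 ⇒ Q = 25.6, P = 276 − 5·25.6 = 148.
CS = ½·(276 − 148)·25.6 = 1638.4; PS = (148 − 20)·25.6 = 3276.8; TS = 4915.2.

Competition: TS = 6553.6; Monopoly: TS = 4915.2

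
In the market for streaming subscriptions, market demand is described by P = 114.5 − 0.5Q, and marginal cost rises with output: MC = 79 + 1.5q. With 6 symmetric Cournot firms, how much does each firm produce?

In a 6-firm Cournot equilibrium, symmetry and the first-order condition give q = (114.5 − 79)/(5) = 7.1. So Q = 42.6 and P = 93.2.

q_i = 7.1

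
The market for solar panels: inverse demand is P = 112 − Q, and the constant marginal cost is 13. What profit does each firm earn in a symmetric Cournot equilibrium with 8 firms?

π_i = 121

With 8 symmetric Cournot firms, each firm's FOC gives 112 − 9q = 13, so q = 11, Q = 8·11 = 88, and P = 24.
Each firm's profit = (24 − 13)·11 = 121.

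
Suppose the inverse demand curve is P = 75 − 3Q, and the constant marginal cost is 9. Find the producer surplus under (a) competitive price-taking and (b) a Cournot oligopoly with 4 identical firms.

Competition: PS = 0; Cournot: PS = 232.32

Competitive firms price at marginal cost: P = 9, giving Q = 22.
PS = (9 − 9)·22 = 0.
With 4 symmetric Cournot firms, each firm's FOC gives 75 − 15q = 9, so q = 4.4, Q = 4·4.4 = 17.6, and P = 22.2.
PS = (22.2 − 9)·17.6 = 232.32.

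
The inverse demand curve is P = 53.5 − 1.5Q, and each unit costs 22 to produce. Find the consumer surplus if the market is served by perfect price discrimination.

A perfectly discriminating monopolist sells every unit with P(Q) ≥ MC(Q), so output equals the competitive quantity Q = 21. Each buyer pays their reservation price, so CS = 0 and the firm captures all surplus.
CS = 0.

CS = 0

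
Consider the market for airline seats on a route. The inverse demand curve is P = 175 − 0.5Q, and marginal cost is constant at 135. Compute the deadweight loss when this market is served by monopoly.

DWL = 400

Perfect competition: P = MC = 135, so 175 − 0.5Q = 135 and Q = 80.
A monopolist chooses Q where MR = MC. MR = 175 − Q; setting this equal to 135 gives Q = 40 and P = 155.
DWL is the triangle between Q = 40 and Q = 80: ½·(80 − 40)·(155 − 135) = 400.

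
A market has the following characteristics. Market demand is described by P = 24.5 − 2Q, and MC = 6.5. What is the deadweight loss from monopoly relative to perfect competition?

DWL = 20.25

Perfect competition: P = MC = 6.5, so 24.5 − 2Q = 6.5 and Q = 9.
Monopoly sets MR = MC: 24.5 − 4Q = 6.5 ⇒ Q = 4.5, P = 24.5 − 2·4.5 = 15.5.
DWL is the triangle between Q = 4.5 and Q = 9: ½·(9 − 4.5)·(15.5 − 6.5) = 20.25.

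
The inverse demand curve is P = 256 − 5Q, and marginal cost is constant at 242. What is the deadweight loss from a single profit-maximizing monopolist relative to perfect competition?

Under competition P = MC = 242, so Q = (256 − 242)/5 = 2.8.
Monopoly sets MR = MC: 256 − 10Q = 242 ⇒ Q = 1.4, P = 256 − 5·1.4 = 249.
DWL is the triangle between Q = 1.4 and Q = 2.8: ½·(2.8 − 1.4)·(249 − 242) = 4.9.

DWL = 4.9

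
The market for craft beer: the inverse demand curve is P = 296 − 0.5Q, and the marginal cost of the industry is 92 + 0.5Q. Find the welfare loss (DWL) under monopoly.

DWL = 2312

Under competition P = MC: 296 − 0.5Q = 92 + 0.5Q ⇒ Q = 204, P = 194.
The monopolist equates marginal revenue to marginal cost: 296 − Q = 92 + 0.5Q, so Q = 136. From demand, P = 228.
CS = ½·(296 − 194)·204 = 10404; PS = (194·204 − 92·204 − ½·0.5·204²) = 10404; TS = 20808.
CS = ½·(296 − 228)·136 = 4624; PS = (228·136 − 92·136 − ½·0.5·136²) = 13872; TS = 18496.
DWL = 20808 − 18496 = 2312.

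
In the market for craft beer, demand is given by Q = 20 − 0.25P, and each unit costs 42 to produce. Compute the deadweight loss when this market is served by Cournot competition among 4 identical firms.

DWL = 7.22

Inverting demand: P = 80 − 4Q.
Competitive firms price at marginal cost: P = 42, giving Q = 9.5.
With 4 symmetric Cournot firms, each firm's FOC gives 80 − 20q = 42, so q = 1.9, Q = 4·1.9 = 7.6, and P = 49.6.
DWL is the triangle between Q = 7.6 and Q = 9.5: ½·(9.5 − 7.6)·(49.6 − 42) = 7.22.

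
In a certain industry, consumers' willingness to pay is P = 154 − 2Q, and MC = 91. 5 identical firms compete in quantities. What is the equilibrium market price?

In a 5-firm Cournot equilibrium, symmetry and the first-order condition give q = (154 − 91)/(12) = 5.25. So Q = 26.25 and P = 101.5.

P = 101.5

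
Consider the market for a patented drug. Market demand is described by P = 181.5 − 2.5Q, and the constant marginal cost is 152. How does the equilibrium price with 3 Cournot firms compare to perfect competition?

In a 3-firm Cournot equilibrium, symmetry and the first-order condition give q = (181.5 − 152)/(10) = 2.95. So Q = 8.85 and P = 159.375.
Under competition P = MC = 152, so Q = (181.5 − 152)/2.5 = 11.8.

Cournot: P = 159.375; Competition: P = 152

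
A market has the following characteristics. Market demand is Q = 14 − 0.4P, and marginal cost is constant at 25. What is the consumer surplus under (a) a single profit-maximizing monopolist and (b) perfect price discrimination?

Inverting demand: P = 35 − 2.5Q.
Monopoly sets MR = MC: 35 − 5Q = 25 ⇒ Q = 2, P = 35 − 2.5·2 = 30.
CS = ½·(35 − 30)·2 = 5.
Under first-degree price discrimination the firm charges each unit its demand price and produces up to where P = MC, i.e. Q = 4. Consumer surplus is zero; producer surplus equals total surplus.
CS = 0.

Monopoly: CS = 5; Perfect PD: CS = 0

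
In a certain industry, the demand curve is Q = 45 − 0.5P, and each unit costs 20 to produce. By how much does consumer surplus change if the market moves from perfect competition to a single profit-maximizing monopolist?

Inverting demand: P = 90 − 2Q.
Under competition P = MC = 20, so Q = (90 − 20)/2 = 35.
CS = ½·(90 − 20)·35 = 1225.
Monopoly sets MR = MC: 90 − 4Q = 20 ⇒ Q = 17.5, P = 90 − 2·17.5 = 55.
CS = ½·(90 − 55)·17.5 = 306.25.
Change in consumer surplus: 306.25 − 1225 = −918.75.

Consumer surplus falls by 918.75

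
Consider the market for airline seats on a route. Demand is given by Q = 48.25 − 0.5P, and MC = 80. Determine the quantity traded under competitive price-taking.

Inverting demand: P = 96.5 − 2Q.
Under competition P = MC = 80, so Q = (96.5 − 80)/2 = 8.25.

Q = 8.25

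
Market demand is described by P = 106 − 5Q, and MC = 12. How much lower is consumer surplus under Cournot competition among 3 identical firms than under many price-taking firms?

Consumer surplus falls by 386.575

Under competition P = MC = 12, so Q = (106 − 12)/5 = 18.8.
CS = ½·(106 − 12)·18.8 = 883.6.
In a 3-firm Cournot equilibrium, symmetry and the first-order condition give q = (106 − 12)/(20) = 4.7. So Q = 14.1 and P = 35.5.
CS = ½·(106 − 35.5)·14.1 = 497.025.
Change in consumer surplus: 497.025 − 883.6 = −386.575.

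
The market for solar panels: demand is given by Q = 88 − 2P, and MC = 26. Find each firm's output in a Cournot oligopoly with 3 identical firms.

Inverting demand: P = 44 − 0.5Q.
Cournot with 3 identical firms: the symmetric best-response condition is 44 − 2q = 26. Each firm produces q = 9, total output Q = 27, price P = 30.5.

q_i = 9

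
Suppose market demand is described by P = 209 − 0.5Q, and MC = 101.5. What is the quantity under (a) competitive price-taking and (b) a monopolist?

Competitive firms price at marginal cost: P = 101.5, giving Q = 215.
The monopolist equates marginal revenue to marginal cost: 209 − Q = 101.5, so Q = 107.5. From demand, P = 155.25.

Competition: Q = 215; Monopoly: Q = 107.5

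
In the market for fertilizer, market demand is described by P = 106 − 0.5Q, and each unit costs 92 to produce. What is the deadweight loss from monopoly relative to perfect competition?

DWL = 49

Under competition P = MC = 92, so Q = (106 − 92)/0.5 = 28.
A monopolist chooses Q where MR = MC. MR = 106 − Q; setting this equal to 92 gives Q = 14 and P = 99.
DWL is the triangle between Q = 14 and Q = 28: ½·(28 − 14)·(99 − 92) = 49.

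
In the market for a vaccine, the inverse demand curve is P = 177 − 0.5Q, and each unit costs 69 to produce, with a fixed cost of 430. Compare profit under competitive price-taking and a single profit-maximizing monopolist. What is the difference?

Profit rises by 5832

Perfect competition: P = MC = 69, so 177 − 0.5Q = 69 and Q = 216.
Profit = (69 − 69)·216 − 430 = −430.
Monopoly sets MR = MC: 177 − Q = 69 ⇒ Q = 108, P = 177 − 0.5·108 = 123.
Profit = (123 − 69)·108 − 430 = 5402.
Change in profit: 5402 − −430 = 5832.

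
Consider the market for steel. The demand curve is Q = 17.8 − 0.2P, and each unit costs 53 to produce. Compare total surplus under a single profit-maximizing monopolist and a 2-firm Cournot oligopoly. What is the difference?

Inverting demand: P = 89 − 5Q.
Monopoly sets MR = MC: 89 − 10Q = 53 ⇒ Q = 3.6, P = 89 − 5·3.6 = 71.
CS = ½·(89 − 71)·3.6 = 32.4; PS = (71 − 53)·3.6 = 64.8; TS = 97.2.
With 2 symmetric Cournot firms, each firm's FOC gives 89 − 15q = 53, so q = 2.4, Q = 2·2.4 = 4.8, and P = 65.
CS = ½·(89 − 65)·4.8 = 57.6; PS = (65 − 53)·4.8 = 57.6; TS = 115.2.
Change in total surplus: 115.2 − 97.2 = 18.

TS rises by 18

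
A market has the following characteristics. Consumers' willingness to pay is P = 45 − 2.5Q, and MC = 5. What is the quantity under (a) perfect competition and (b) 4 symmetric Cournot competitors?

Perfect competition: P = MC = 5, so 45 − 2.5Q = 5 and Q = 16.
Cournot with 4 identical firms: the symmetric best-response condition is 45 − 12.5q = 5. Each firm produces q = 3.2, total output Q = 12.8, price P = 13.

Competition: Q = 16; Cournot: Q = 12.8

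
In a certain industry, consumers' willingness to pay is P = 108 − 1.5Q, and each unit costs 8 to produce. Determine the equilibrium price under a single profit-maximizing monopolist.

P = 58

A monopolist chooses Q where MR = MC. MR = 108 − 3Q; setting this equal to 8 gives Q = 100/3 and P = 58.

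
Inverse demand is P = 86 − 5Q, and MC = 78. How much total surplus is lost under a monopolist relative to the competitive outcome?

Under competition P = MC = 78, so Q = (86 − 78)/5 = 1.6.
The monopolist equates marginal revenue to marginal cost: 86 − 10Q = 78, so Q = 0.8. From demand, P = 82.
DWL is the triangle between Q = 0.8 and Q = 1.6: ½·(1.6 − 0.8)·(82 − 78) = 1.6.

DWL = 1.6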